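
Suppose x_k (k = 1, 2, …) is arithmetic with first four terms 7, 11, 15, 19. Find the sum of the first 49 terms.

Common difference d = 4.
x_k = 7 + (k - 1)·4.
x_{49} = 199; S = 49·(7 + 199)/2 = 5047.

5047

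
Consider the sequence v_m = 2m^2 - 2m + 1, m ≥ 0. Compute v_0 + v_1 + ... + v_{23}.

Over m = 0..23: Σm = 276, Σm² = 4324.
Total = (2)·4324 + (-2)·276 + (1)·24 = 8120.

8120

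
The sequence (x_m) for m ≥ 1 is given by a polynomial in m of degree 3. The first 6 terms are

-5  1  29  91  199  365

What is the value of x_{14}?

5221

1st diffs: 6, 28, 62, 108, 166.
2nd diffs: 22, 34, 46, 58.
3rd diffs: 12, 12, 12 (constant).
Newton forward-difference form: x_m = -5 + 6·C(m-1,1) + 22·C(m-1,2) + 12·C(m-1,3).
At m = 14: m-1 = 13, so x_{14} = -5 + 78 + 1716 + 3432 = 5221.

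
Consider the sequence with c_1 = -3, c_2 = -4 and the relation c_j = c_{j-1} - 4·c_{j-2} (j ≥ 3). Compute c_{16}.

Compute successive terms:
c_3 = 8;  c_4 = 24;  c_5 = -8;  …;  c_{13} = 12792;  c_{14} = 13976;  c_{15} = -37192;  c_{16} = -93096.

-93096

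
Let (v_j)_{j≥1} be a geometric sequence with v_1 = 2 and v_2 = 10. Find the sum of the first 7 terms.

39062

Common ratio r = 5.
v_j = 2·5^(j-1).
S = 2·(5^7 - 1)/(5 - 1) = 2·(78125 - 1)/(4) = 39062.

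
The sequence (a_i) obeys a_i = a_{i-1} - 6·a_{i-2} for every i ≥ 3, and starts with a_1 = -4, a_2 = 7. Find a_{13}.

a_3 = 31;  a_4 = -11;  a_5 = -197;  …;  a_{10} = -15491;  a_{11} = 11323;  a_{12} = 104269;  a_{13} = 36331.

36331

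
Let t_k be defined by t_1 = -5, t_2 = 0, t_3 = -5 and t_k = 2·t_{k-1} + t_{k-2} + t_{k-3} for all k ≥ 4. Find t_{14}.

-159660

Step forward from the initial values:
t_4 = -15, t_5 = -35, t_6 = -90, …, t_{11} = -9665, t_{12} = -24615, t_{13} = -62690, t_{14} = -159660.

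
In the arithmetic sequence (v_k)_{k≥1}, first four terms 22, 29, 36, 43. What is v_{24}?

183

Common difference d = 7.
v_k = 22 + (k - 1)·7.
v_{24} = 22 + 23·7 = 183.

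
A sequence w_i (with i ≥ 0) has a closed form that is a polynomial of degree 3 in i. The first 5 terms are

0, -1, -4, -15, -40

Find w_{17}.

1st diffs: -1, -3, -11, -25.
2nd diffs: -2, -8, -14.
3rd diffs: -6, -6 (constant).
Newton forward-difference form: w_i = (-1)·C(i,1) + (-2)·C(i,2) + (-6)·C(i,3).
At i = 17: i = 17, so w_{17} = -17 - 272 - 4080 = -4369.

-4369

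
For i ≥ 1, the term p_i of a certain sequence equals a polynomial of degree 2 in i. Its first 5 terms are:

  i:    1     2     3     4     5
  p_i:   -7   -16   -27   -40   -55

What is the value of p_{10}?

-160

1st diffs: -9, -11, -13, -15.
2nd diffs: -2, -2, -2 (constant).
So p_i = -i^2 - 6i.
Evaluating at i = 10 gives p_{10} = -160.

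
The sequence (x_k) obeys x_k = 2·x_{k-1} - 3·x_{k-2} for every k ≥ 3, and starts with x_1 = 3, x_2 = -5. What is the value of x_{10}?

-869

Applying the relation repeatedly:
x_3 = -19; x_4 = -23; x_5 = 11; x_6 = 91; x_7 = 149; x_8 = 25; x_9 = -397; x_{10} = -869.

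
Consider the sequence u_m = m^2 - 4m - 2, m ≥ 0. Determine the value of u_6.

10

u_6 = 1·6^2 - 4·6 - 2 = 10.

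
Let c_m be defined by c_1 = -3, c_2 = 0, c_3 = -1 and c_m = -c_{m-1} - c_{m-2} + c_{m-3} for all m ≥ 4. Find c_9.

-7

Applying the relation repeatedly:
c_4 = -2;  c_5 = 3;  c_6 = -2;  c_7 = -3;  c_8 = 8;  c_9 = -7.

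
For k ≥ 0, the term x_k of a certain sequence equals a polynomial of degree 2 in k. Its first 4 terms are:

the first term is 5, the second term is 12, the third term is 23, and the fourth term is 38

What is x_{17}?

668

1st diffs: 7, 11, 15.
2nd diffs: 4, 4 (constant).
Newton forward-difference form: x_k = 5 + 7·C(k,1) + 4·C(k,2).
At k = 17: k = 17, so x_{17} = 5 + 119 + 544 = 668.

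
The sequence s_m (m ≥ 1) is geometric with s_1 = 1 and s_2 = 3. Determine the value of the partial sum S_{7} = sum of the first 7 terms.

1093

Common ratio r = 3.
s_m = 1·3^(m-1).
S = 1·(3^7 - 1)/(3 - 1) = 1·(2187 - 1)/(2) = 1093.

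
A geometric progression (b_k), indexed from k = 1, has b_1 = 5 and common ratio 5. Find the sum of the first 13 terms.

1525878905

b_k = 5·5^(k-1).
S = 5·(5^13 - 1)/(5 - 1) = 5·(1220703125 - 1)/(4) = 1525878905.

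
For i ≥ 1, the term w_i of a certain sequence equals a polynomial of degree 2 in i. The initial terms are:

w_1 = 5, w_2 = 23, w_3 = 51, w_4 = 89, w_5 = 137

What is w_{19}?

1859

1st diffs: 18, 28, 38, 48.
2nd diffs: 10, 10, 10 (constant).
Newton forward-difference form: w_i = 5 + 18·C(i-1,1) + 10·C(i-1,2).
At i = 19: i-1 = 18, so w_{19} = 5 + 324 + 1530 = 1859.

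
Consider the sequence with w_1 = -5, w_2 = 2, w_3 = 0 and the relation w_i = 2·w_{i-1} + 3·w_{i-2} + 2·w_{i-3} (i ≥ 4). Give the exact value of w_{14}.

w_4 = -4  w_5 = -4  w_6 = -20  …  w_{11} = -5916  w_{12} = -18652  w_{13} = -58804  w_{14} = -185396.

-185396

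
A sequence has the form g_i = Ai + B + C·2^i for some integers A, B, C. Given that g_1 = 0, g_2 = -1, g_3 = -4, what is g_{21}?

Write the equations: A + B + 2C = 0; 2A + B + 4C = -1; 3A + B + 8C = -4.
Subtracting the first from the second: A + 2C = -1.
Subtracting the second from the third: A + 4C = -3.
Solving: C = -1, A = 1, then B = 1.
Therefore g_{21} = 21 + 1 + (-1)·2097152 = -2097130.

-2097130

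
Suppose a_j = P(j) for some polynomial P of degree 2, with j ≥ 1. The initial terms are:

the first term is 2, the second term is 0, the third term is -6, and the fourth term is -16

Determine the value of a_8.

1st diffs: -2, -6, -10.
2nd diffs: -4, -4 (constant).
Newton forward-difference form: a_j = 2 + (-2)·C(j-1,1) + (-4)·C(j-1,2).
At j = 8: j-1 = 7, so a_8 = 2 - 14 - 84 = -96.

-96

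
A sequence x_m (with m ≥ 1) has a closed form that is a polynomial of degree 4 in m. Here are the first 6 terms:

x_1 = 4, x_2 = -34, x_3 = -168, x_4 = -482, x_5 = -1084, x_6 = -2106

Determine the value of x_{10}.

1st diffs: -38, -134, -314, -602, -1022.
2nd diffs: -96, -180, -288, -420.
3rd diffs: -84, -108, -132.
4th diffs: -24, -24 (constant).
So x_m = -m^4 - 4m^3 + m^2 + 2m + 6.
Evaluating at m = 10 gives x_{10} = -13874.

-13874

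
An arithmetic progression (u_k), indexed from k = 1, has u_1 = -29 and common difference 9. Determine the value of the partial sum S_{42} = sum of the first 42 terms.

u_k = -29 + (k - 1)·9.
u_{42} = 340; S = 42·(-29 + 340)/2 = 6531.

6531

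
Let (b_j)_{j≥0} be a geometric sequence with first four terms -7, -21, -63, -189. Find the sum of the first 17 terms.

Common ratio r = 3.
b_j = (-7)·3^(j-0).
S = (-7)·(3^17 - 1)/(3 - 1) = (-7)·(129140163 - 1)/(2) = -451990567.

-451990567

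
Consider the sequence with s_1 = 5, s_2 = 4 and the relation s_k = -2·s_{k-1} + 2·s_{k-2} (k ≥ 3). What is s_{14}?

46336

Compute successive terms:
s_3 = 2; s_4 = 4; s_5 = -4; …; s_{11} = -2272; s_{12} = 6208; s_{13} = -16960; s_{14} = 46336.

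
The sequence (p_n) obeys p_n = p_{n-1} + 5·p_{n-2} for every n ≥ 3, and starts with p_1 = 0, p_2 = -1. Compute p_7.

Step forward from the initial values:
p_3 = -1, p_4 = -6, p_5 = -11, p_6 = -41, p_7 = -96.

-96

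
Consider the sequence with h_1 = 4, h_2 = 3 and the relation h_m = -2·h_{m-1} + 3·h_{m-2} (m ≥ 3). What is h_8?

h_3 = 6, h_4 = -3, h_5 = 24, h_6 = -57, h_7 = 186, h_8 = -543.
(Characteristic roots are 1 and -3.)

-543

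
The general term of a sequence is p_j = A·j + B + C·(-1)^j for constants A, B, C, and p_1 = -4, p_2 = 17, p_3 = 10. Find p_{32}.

227

Plug in j = 1, 2, 3: A + B - C = -4; 2A + B + C = 17; 3A + B - C = 10.
Subtracting the first from the second: A + 2C = 21.
Subtracting the second from the third: A - 2C = -7.
Solving: C = 7, A = 7, then B = -4.
Therefore p_{32} = 224 + (-4) + 7·1 = 227.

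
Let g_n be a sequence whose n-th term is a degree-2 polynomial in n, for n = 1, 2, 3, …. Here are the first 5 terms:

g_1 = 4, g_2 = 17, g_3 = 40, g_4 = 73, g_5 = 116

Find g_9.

388

1st diffs: 13, 23, 33, 43.
2nd diffs: 10, 10, 10 (constant).
Newton forward-difference form: g_n = 4 + 13·C(n-1,1) + 10·C(n-1,2).
At n = 9: n-1 = 8, so g_9 = 4 + 104 + 280 = 388.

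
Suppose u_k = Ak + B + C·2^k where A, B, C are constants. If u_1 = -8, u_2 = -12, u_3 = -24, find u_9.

At k = 1, 2, 3: A + B + 2C = -8; 2A + B + 4C = -12; 3A + B + 8C = -24.
Subtracting the first from the second: A + 2C = -4.
Subtracting the second from the third: A + 4C = -12.
Solving: C = -4, A = 4, then B = -4.
Therefore u_9 = 36 + (-4) + (-4)·512 = -2016.

-2016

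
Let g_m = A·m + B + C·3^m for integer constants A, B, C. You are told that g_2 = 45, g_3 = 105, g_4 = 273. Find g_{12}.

1594401

Plug in m = 2, 3, 4: 2A + B + 9C = 45; 3A + B + 27C = 105; 4A + B + 81C = 273.
Subtracting the first from the second: A + 18C = 60.
Subtracting the second from the third: A + 54C = 168.
Solving: C = 3, A = 6, then B = 6.
Hence g_{12} = 6·12 + 6 + 3·531441 = 1594401.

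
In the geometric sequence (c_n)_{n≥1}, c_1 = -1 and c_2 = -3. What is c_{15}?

Common ratio r = 3.
c_n = (-1)·3^(n-1).
c_{15} = (-1)·3^14 = -4782969.

-4782969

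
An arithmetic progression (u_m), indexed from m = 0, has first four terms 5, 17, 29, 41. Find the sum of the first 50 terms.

Common difference d = 12.
u_m = 5 + (m - 0)·12.
u_{49} = 593; S = 50·(5 + 593)/2 = 14950.

14950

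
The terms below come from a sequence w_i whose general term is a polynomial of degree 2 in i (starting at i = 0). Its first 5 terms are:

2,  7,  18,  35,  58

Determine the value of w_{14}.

618

1st diffs: 5, 11, 17, 23.
2nd diffs: 6, 6, 6 (constant).
So w_i = 3i^2 + 2i + 2.
Evaluating at i = 14 gives w_{14} = 618.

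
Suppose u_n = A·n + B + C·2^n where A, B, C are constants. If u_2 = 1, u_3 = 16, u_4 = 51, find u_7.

The three given values yield: 2A + B + 4C = 1; 3A + B + 8C = 16; 4A + B + 16C = 51.
Subtracting the first from the second: A + 4C = 15.
Subtracting the second from the third: A + 8C = 35.
Solving: C = 5, A = -5, then B = -9.
Hence u_7 = -5·7 + (-9) + 5·128 = 596.

596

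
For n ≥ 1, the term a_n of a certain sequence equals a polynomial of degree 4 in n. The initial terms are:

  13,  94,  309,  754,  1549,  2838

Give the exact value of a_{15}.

72309

1st diffs: 81, 215, 445, 795, 1289.
2nd diffs: 134, 230, 350, 494.
3rd diffs: 96, 120, 144.
4th diffs: 24, 24 (constant).
Newton forward-difference form: a_n = 13 + 81·C(n-1,1) + 134·C(n-1,2) + 96·C(n-1,3) + 24·C(n-1,4).
At n = 15: n-1 = 14, so a_{15} = 13 + 1134 + 12194 + 34944 + 24024 = 72309.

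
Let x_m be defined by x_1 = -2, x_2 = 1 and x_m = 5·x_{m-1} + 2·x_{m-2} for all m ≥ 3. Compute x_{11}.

Compute successive terms:
x_3 = 1  x_4 = 7  x_5 = 37  x_6 = 199  x_7 = 1069  x_8 = 5743  x_9 = 30853  x_{10} = 165751  x_{11} = 890461.

890461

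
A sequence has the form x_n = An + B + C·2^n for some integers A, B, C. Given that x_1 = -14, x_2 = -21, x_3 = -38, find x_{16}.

-327639

At n = 1, 2, 3: A + B + 2C = -14; 2A + B + 4C = -21; 3A + B + 8C = -38.
Subtracting the first from the second: A + 2C = -7.
Subtracting the second from the third: A + 4C = -17.
Solving: C = -5, A = 3, then B = -7.
Hence x_{16} = 3·16 + (-7) + (-5)·65536 = -327639.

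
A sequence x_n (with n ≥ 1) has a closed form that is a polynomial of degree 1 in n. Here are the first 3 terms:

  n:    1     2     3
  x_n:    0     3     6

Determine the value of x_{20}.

57

1st diffs: 3, 3 (constant).
So x_n = 3n - 3.
Evaluating at n = 20 gives x_{20} = 57.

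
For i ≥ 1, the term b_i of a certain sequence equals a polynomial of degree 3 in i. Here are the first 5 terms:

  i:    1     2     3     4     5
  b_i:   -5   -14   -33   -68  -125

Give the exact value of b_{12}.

-1644

1st diffs: -9, -19, -35, -57.
2nd diffs: -10, -16, -22.
3rd diffs: -6, -6 (constant).
So b_i = -i^3 + i^2 - 5i.
Evaluating at i = 12 gives b_{12} = -1644.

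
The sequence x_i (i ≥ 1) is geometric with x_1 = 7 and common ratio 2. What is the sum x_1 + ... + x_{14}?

114681

x_i = 7·2^(i-1).
S = 7·(2^14 - 1)/(2 - 1) = 7·(16384 - 1)/(1) = 114681.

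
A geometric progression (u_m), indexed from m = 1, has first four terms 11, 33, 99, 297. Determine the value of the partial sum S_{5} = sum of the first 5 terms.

Common ratio r = 3.
u_m = 11·3^(m-1).
S = 11·(3^5 - 1)/(3 - 1) = 11·(243 - 1)/(2) = 1331.

1331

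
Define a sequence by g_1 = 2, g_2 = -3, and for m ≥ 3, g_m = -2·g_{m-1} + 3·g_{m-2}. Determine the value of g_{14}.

-1992903

Step forward from the initial values:
g_3 = 12; g_4 = -33; g_5 = 102; …; g_{11} = 73812; g_{12} = -221433; g_{13} = 664302; g_{14} = -1992903.
(Characteristic roots are 1 and -3.)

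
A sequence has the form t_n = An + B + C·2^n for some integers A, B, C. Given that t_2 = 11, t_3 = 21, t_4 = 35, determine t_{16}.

The three given values yield: 2A + B + 4C = 11; 3A + B + 8C = 21; 4A + B + 16C = 35.
Subtracting the first from the second: A + 4C = 10.
Subtracting the second from the third: A + 8C = 14.
Solving: C = 1, A = 6, then B = -5.
Hence t_{16} = 6·16 + (-5) + 1·65536 = 65627.

65627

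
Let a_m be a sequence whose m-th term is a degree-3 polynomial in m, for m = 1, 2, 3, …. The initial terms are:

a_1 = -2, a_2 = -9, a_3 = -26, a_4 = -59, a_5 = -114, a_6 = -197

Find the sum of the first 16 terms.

1st diffs: -7, -17, -33, -55, -83.
2nd diffs: -10, -16, -22, -28.
3rd diffs: -6, -6, -6 (constant).
Newton forward-difference form: a_m = -2 + (-7)·C(m-1,1) + (-10)·C(m-1,2) + (-6)·C(m-1,3).
Continuing: …, -314, -471, -674, -929, …, a_{16} = -3887.
Summing m = 1..16 (16 terms) gives -17392.

-17392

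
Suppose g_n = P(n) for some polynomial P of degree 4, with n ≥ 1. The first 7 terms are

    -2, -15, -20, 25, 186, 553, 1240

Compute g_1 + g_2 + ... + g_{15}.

1st diffs: -13, -5, 45, 161, 367, 687.
2nd diffs: 8, 50, 116, 206, 320.
3rd diffs: 42, 66, 90, 114.
4th diffs: 24, 24, 24 (constant).
So g_n = n^4 - 3n^3 - 3n^2 + 2n + 1.
Continuing: …, 2385, 4150, 6721, 10308, …, g_{15} = 39856.
Summing n = 1..15 (15 terms) gives 131647.

131647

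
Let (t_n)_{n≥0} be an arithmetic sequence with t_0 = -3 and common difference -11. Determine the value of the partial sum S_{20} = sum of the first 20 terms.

t_n = -3 + (n - 0)·(-11).
t_{19} = -212; S = 20·(-3 + (-212))/2 = -2150.

-2150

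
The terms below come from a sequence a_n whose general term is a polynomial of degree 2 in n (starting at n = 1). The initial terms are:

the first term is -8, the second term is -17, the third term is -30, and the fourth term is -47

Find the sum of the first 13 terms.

-1950

1st diffs: -9, -13, -17.
2nd diffs: -4, -4 (constant).
Newton forward-difference form: a_n = -8 + (-9)·C(n-1,1) + (-4)·C(n-1,2).
Continuing: …, -68, -93, -122, -155, …, a_{13} = -380.
Summing n = 1..13 (13 terms) gives -1950.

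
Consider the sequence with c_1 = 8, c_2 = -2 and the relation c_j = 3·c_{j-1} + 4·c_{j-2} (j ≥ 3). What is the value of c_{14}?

80530630

Iterate the recurrence:
c_3 = 26, c_4 = 70, c_5 = 314, …, c_{11} = 1258298, c_{12} = 5033158, c_{13} = 20132666, c_{14} = 80530630.
(Characteristic roots are 4 and -1.)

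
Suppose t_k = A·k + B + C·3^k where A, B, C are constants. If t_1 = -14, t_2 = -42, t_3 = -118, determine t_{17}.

-516560718

Plug in k = 1, 2, 3: A + B + 3C = -14; 2A + B + 9C = -42; 3A + B + 27C = -118.
Subtracting the first from the second: A + 6C = -28.
Subtracting the second from the third: A + 18C = -76.
Solving: C = -4, A = -4, then B = 2.
Therefore t_{17} = -68 + 2 + (-4)·129140163 = -516560718.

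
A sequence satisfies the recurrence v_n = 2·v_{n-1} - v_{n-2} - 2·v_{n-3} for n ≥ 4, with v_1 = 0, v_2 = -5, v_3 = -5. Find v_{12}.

-765

Compute successive terms:
v_4 = -5;  v_5 = 5;  v_6 = 25;  v_7 = 55;  v_8 = 75;  v_9 = 45;  v_{10} = -95;  v_{11} = -385;  v_{12} = -765.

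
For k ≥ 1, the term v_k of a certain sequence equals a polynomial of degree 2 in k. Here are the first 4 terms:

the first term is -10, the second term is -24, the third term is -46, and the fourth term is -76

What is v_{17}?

1st diffs: -14, -22, -30.
2nd diffs: -8, -8 (constant).
Newton forward-difference form: v_k = -10 + (-14)·C(k-1,1) + (-8)·C(k-1,2).
At k = 17: k-1 = 16, so v_{17} = -10 - 224 - 960 = -1194.

-1194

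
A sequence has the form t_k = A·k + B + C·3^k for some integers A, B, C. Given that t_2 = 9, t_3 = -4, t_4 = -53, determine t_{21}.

At k = 2, 3, 4: 2A + B + 9C = 9; 3A + B + 27C = -4; 4A + B + 81C = -53.
Subtracting the first from the second: A + 18C = -13.
Subtracting the second from the third: A + 54C = -49.
Solving: C = -1, A = 5, then B = 8.
Hence t_{21} = 5·21 + 8 + (-1)·10460353203 = -10460353090.

-10460353090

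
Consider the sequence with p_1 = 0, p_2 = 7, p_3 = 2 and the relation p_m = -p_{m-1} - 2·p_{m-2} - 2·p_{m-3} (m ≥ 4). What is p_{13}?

Iterate the recurrence:
p_4 = -16, p_5 = -2, p_6 = 30, p_7 = 6, p_8 = -62, p_9 = -10, p_{10} = 122, p_{11} = 22, p_{12} = -246, p_{13} = -42.

-42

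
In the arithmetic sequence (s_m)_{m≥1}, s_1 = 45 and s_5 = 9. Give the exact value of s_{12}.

-54

Common difference d = (9 - 45) / (5 - 1) = -9.
s_m = 45 + (m - 1)·(-9).
s_{12} = 45 + 11·(-9) = -54.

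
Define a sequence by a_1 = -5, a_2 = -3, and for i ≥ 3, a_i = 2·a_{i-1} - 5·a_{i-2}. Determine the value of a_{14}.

77997

Applying the relation repeatedly:
a_3 = 19, a_4 = 53, a_5 = 11, …, a_{11} = -4301, a_{12} = -34987, a_{13} = -48469, a_{14} = 77997.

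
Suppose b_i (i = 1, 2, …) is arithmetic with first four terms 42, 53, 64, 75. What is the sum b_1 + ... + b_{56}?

19292

Common difference d = 11.
b_i = 42 + (i - 1)·11.
b_{56} = 647; S = 56·(42 + 647)/2 = 19292.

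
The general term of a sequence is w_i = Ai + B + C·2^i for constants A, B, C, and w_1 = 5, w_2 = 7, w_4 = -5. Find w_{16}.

-130973

At i = 1, 2, 4: A + B + 2C = 5; 2A + B + 4C = 7; 4A + B + 16C = -5.
Subtracting the first from the second: A + 2C = 2.
Subtracting the second from the third: 2A + 12C = -12.
Solving: C = -2, A = 6, then B = 3.
Therefore w_{16} = 96 + 3 + (-2)·65536 = -130973.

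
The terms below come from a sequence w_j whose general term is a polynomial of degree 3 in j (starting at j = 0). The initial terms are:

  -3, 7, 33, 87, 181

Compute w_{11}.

1st diffs: 10, 26, 54, 94.
2nd diffs: 16, 28, 40.
3rd diffs: 12, 12 (constant).
Newton forward-difference form: w_j = -3 + 10·C(j,1) + 16·C(j,2) + 12·C(j,3).
At j = 11: j = 11, so w_{11} = -3 + 110 + 880 + 1980 = 2967.

2967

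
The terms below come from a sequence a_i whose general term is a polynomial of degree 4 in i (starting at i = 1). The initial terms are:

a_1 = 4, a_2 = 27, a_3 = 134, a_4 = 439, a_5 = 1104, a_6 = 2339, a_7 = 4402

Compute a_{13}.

54664

1st diffs: 23, 107, 305, 665, 1235, 2063.
2nd diffs: 84, 198, 360, 570, 828.
3rd diffs: 114, 162, 210, 258.
4th diffs: 48, 48, 48 (constant).
Newton forward-difference form: a_i = 4 + 23·C(i-1,1) + 84·C(i-1,2) + 114·C(i-1,3) + 48·C(i-1,4).
At i = 13: i-1 = 12, so a_{13} = 4 + 276 + 5544 + 25080 + 23760 = 54664.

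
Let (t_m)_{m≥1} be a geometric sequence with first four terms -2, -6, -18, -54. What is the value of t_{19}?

Common ratio r = 3.
t_m = (-2)·3^(m-1).
t_{19} = (-2)·3^18 = -774840978.

-774840978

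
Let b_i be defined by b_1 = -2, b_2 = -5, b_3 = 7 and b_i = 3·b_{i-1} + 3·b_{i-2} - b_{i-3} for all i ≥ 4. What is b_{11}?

123935

b_4 = 8;  b_5 = 50;  b_6 = 167;  b_7 = 643;  b_8 = 2380;  b_9 = 8902;  b_{10} = 33203;  b_{11} = 123935.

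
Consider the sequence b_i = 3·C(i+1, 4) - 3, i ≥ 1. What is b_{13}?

3000

C(14, 4) = 1001, so b_{13} = 3000.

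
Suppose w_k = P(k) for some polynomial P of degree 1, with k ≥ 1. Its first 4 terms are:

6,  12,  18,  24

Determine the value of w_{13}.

78

1st diffs: 6, 6, 6 (constant).
So w_k = 6k.
Evaluating at k = 13 gives w_{13} = 78.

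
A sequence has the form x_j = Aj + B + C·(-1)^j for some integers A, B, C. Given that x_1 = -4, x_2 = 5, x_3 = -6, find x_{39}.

Write the equations: A + B - C = -4; 2A + B + C = 5; 3A + B - C = -6.
Subtracting the first from the second: A + 2C = 9.
Subtracting the second from the third: A - 2C = -11.
Solving: C = 5, A = -1, then B = 2.
So x_j = -1·j + 2 + 5·(-1)^j; at j=39 this is -42.

-42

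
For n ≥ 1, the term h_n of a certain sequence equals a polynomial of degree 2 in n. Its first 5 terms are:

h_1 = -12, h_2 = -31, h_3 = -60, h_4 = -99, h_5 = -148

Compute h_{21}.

-2292

1st diffs: -19, -29, -39, -49.
2nd diffs: -10, -10, -10 (constant).
So h_n = -5n^2 - 4n - 3.
Evaluating at n = 21 gives h_{21} = -2292.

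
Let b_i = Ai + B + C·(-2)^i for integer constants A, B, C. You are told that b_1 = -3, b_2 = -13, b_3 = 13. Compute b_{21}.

The three given values yield: A + B - 2C = -3; 2A + B + 4C = -13; 3A + B - 8C = 13.
Subtracting the first from the second: A + 6C = -10.
Subtracting the second from the third: A - 12C = 26.
Solving: C = -2, A = 2, then B = -9.
So b_i = 2·i + (-9) + (-2)·(-2)^i; at i=21 this is 4194337.

4194337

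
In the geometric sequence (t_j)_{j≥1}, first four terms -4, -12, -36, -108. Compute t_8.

Common ratio r = 3.
t_j = (-4)·3^(j-1).
t_8 = (-4)·3^7 = -8748.

-8748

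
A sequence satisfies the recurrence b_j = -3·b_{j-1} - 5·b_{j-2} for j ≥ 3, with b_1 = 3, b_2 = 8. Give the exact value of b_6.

Applying the relation repeatedly:
b_3 = -39; b_4 = 77; b_5 = -36; b_6 = -277.

-277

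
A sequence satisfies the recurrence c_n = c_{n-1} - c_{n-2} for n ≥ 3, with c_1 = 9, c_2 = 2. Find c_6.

7

Applying the relation repeatedly:
c_3 = -7  c_4 = -9  c_5 = -2  c_6 = 7.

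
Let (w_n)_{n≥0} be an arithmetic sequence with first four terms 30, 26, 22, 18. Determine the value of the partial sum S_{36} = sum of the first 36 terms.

-1440

Common difference d = -4.
w_n = 30 + (n - 0)·(-4).
w_{35} = -110; S = 36·(30 + (-110))/2 = -1440.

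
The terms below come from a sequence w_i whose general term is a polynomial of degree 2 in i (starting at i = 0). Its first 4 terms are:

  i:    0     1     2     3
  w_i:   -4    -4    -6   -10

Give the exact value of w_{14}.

-186

1st diffs: 0, -2, -4.
2nd diffs: -2, -2 (constant).
So w_i = -i^2 + i - 4.
Evaluating at i = 14 gives w_{14} = -186.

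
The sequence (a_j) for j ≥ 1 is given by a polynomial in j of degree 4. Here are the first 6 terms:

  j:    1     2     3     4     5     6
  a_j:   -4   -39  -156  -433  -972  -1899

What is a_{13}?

1st diffs: -35, -117, -277, -539, -927.
2nd diffs: -82, -160, -262, -388.
3rd diffs: -78, -102, -126.
4th diffs: -24, -24 (constant).
Newton forward-difference form: a_j = -4 + (-35)·C(j-1,1) + (-82)·C(j-1,2) + (-78)·C(j-1,3) + (-24)·C(j-1,4).
At j = 13: j-1 = 12, so a_{13} = -4 - 420 - 5412 - 17160 - 11880 = -34876.

-34876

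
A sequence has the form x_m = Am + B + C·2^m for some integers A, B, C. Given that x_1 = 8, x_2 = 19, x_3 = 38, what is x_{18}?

At m = 1, 2, 3: A + B + 2C = 8; 2A + B + 4C = 19; 3A + B + 8C = 38.
Subtracting the first from the second: A + 2C = 11.
Subtracting the second from the third: A + 4C = 19.
Solving: C = 4, A = 3, then B = -3.
Therefore x_{18} = 54 + (-3) + 4·262144 = 1048627.

1048627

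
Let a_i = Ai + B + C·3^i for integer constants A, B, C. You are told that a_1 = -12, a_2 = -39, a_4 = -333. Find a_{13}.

At i = 1, 2, 4: A + B + 3C = -12; 2A + B + 9C = -39; 4A + B + 81C = -333.
Subtracting the first from the second: A + 6C = -27.
Subtracting the second from the third: 2A + 72C = -294.
Solving: C = -4, A = -3, then B = 3.
Hence a_{13} = -3·13 + 3 + (-4)·1594323 = -6377328.

-6377328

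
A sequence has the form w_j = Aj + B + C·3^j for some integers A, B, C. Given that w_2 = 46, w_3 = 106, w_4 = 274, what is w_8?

19738

Plug in j = 2, 3, 4: 2A + B + 9C = 46; 3A + B + 27C = 106; 4A + B + 81C = 274.
Subtracting the first from the second: A + 18C = 60.
Subtracting the second from the third: A + 54C = 168.
Solving: C = 3, A = 6, then B = 7.
Hence w_8 = 6·8 + 7 + 3·6561 = 19738.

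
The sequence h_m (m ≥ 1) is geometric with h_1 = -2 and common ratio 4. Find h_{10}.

-524288

h_m = (-2)·4^(m-1).
h_{10} = (-2)·4^9 = -524288.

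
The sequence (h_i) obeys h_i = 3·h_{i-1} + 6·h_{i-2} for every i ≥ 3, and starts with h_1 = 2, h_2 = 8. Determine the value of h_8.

57132

h_3 = 36  h_4 = 156  h_5 = 684  h_6 = 2988  h_7 = 13068  h_8 = 57132.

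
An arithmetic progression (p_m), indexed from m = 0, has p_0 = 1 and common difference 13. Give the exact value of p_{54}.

703

p_m = 1 + (m - 0)·13.
p_{54} = 1 + 54·13 = 703.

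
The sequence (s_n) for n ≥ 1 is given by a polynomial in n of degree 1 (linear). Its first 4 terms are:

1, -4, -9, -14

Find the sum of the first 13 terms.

-377

1st diffs: -5, -5, -5 (constant).
So s_n = -5n + 6.
Continuing: …, -19, -24, -29, -34, …, s_{13} = -59.
Summing n = 1..13 (13 terms) gives -377.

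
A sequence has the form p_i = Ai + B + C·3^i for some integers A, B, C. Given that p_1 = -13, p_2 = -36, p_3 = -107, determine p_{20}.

Plug in i = 1, 2, 3: A + B + 3C = -13; 2A + B + 9C = -36; 3A + B + 27C = -107.
Subtracting the first from the second: A + 6C = -23.
Subtracting the second from the third: A + 18C = -71.
Solving: C = -4, A = 1, then B = -2.
Therefore p_{20} = 20 + (-2) + (-4)·3486784401 = -13947137586.

-13947137586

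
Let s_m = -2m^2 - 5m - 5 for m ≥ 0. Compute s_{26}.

-1487

s_{26} = -2·26^2 - 5·26 - 5 = -1487.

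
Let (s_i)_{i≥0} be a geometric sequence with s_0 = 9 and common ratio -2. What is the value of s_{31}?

s_i = 9·(-2)^(i-0).
s_{31} = 9·(-2)^31 = -19327352832.

-19327352832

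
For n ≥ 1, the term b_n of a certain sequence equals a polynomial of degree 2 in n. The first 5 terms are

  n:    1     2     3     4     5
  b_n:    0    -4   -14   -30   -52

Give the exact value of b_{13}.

1st diffs: -4, -10, -16, -22.
2nd diffs: -6, -6, -6 (constant).
Newton forward-difference form: b_n = (-4)·C(n-1,1) + (-6)·C(n-1,2).
At n = 13: n-1 = 12, so b_{13} = -48 - 396 = -444.

-444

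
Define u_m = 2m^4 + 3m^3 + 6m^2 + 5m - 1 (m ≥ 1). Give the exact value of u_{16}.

u_{16} = 2·16^4 + 3·16^3 + 6·16^2 + 5·16 - 1 = 144975.

144975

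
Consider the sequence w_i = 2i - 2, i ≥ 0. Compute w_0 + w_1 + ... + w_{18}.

304

Over i = 0..18: Σi = 171.
Total = (2)·171 + (-2)·19 = 304.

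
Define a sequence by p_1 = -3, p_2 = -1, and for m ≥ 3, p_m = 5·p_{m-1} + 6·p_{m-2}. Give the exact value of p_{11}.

Step forward from the initial values:
p_3 = -23;  p_4 = -121;  p_5 = -743;  p_6 = -4441;  p_7 = -26663;  p_8 = -159961;  p_9 = -959783;  p_{10} = -5758681;  p_{11} = -34552103.
(Characteristic roots are 6 and -1.)

-34552103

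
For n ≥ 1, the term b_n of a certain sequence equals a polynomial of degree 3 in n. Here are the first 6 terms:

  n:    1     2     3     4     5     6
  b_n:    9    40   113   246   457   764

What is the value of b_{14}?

8836

1st diffs: 31, 73, 133, 211, 307.
2nd diffs: 42, 60, 78, 96.
3rd diffs: 18, 18, 18 (constant).
Newton forward-difference form: b_n = 9 + 31·C(n-1,1) + 42·C(n-1,2) + 18·C(n-1,3).
At n = 14: n-1 = 13, so b_{14} = 9 + 403 + 3276 + 5148 = 8836.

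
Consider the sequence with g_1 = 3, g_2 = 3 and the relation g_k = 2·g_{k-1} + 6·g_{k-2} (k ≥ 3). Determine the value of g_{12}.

2268192

Iterate the recurrence:
g_3 = 24; g_4 = 66; g_5 = 276; g_6 = 948; g_7 = 3552; g_8 = 12792; g_9 = 46896; g_{10} = 170544; g_{11} = 622464; g_{12} = 2268192.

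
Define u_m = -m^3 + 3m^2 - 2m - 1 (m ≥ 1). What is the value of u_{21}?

-7981

u_{21} = -1·21^3 + 3·21^2 - 2·21 - 1 = -7981.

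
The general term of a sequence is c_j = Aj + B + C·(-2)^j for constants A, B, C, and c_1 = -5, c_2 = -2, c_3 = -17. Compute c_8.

232

Plug in j = 1, 2, 3: A + B - 2C = -5; 2A + B + 4C = -2; 3A + B - 8C = -17.
Subtracting the first from the second: A + 6C = 3.
Subtracting the second from the third: A - 12C = -15.
Solving: C = 1, A = -3, then B = 0.
Therefore c_8 = -24 + 0 + 1·256 = 232.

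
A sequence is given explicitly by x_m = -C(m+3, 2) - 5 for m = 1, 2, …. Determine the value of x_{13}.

-125

C(16, 2) = 120, so x_{13} = -125.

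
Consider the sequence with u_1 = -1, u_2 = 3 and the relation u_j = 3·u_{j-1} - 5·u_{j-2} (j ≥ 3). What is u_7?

u_3 = 14;  u_4 = 27;  u_5 = 11;  u_6 = -102;  u_7 = -361.

-361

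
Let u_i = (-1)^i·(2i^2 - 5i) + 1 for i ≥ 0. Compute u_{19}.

(-1)^19 = -1; 2i^2 - 5i at i=19 is 627; so u_{19} = -626.

-626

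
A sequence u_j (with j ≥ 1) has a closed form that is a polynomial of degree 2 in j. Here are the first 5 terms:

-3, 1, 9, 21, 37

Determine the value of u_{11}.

1st diffs: 4, 8, 12, 16.
2nd diffs: 4, 4, 4 (constant).
So u_j = 2j^2 - 2j - 3.
Evaluating at j = 11 gives u_{11} = 217.

217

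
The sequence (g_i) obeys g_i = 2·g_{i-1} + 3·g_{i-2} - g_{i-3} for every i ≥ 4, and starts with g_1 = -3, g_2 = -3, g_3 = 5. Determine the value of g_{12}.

38974

Applying the relation repeatedly:
g_4 = 4  g_5 = 26  g_6 = 59  g_7 = 192  g_8 = 535  g_9 = 1587  g_{10} = 4587  g_{11} = 13400  g_{12} = 38974.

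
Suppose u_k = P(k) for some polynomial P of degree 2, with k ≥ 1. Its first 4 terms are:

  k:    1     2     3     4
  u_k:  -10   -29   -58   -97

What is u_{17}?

1st diffs: -19, -29, -39.
2nd diffs: -10, -10 (constant).
Newton forward-difference form: u_k = -10 + (-19)·C(k-1,1) + (-10)·C(k-1,2).
At k = 17: k-1 = 16, so u_{17} = -10 - 304 - 1200 = -1514.

-1514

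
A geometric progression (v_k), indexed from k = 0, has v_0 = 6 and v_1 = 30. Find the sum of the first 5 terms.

4686

Common ratio r = 5.
v_k = 6·5^(k-0).
S = 6·(5^5 - 1)/(5 - 1) = 6·(3125 - 1)/(4) = 4686.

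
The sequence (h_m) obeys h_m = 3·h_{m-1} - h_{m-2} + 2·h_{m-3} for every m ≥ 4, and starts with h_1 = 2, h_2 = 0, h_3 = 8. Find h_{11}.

44060

Applying the relation repeatedly:
h_4 = 28; h_5 = 76; h_6 = 216; h_7 = 628; h_8 = 1820; h_9 = 5264; h_{10} = 15228; h_{11} = 44060.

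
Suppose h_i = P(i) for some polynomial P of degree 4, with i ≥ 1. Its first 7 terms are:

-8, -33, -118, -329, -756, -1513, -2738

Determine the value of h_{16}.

-69473

1st diffs: -25, -85, -211, -427, -757, -1225.
2nd diffs: -60, -126, -216, -330, -468.
3rd diffs: -66, -90, -114, -138.
4th diffs: -24, -24, -24 (constant).
So h_i = -i^4 - i^3 + i^2 - 6i - 1.
Evaluating at i = 16 gives h_{16} = -69473.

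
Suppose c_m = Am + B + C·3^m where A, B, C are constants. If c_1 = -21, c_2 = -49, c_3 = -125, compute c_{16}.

-172186953

Write the equations: A + B + 3C = -21; 2A + B + 9C = -49; 3A + B + 27C = -125.
Subtracting the first from the second: A + 6C = -28.
Subtracting the second from the third: A + 18C = -76.
Solving: C = -4, A = -4, then B = -5.
So c_m = -4·m + (-5) + (-4)·3^m; at m=16 this is -172186953.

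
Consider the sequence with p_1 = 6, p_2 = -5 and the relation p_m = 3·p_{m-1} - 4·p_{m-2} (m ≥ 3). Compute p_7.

489

Applying the relation repeatedly:
p_3 = -39  p_4 = -97  p_5 = -135  p_6 = -17  p_7 = 489.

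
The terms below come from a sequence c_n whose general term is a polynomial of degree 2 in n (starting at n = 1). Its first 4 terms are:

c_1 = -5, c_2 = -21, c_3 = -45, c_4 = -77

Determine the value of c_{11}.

-525

1st diffs: -16, -24, -32.
2nd diffs: -8, -8 (constant).
Newton forward-difference form: c_n = -5 + (-16)·C(n-1,1) + (-8)·C(n-1,2).
At n = 11: n-1 = 10, so c_{11} = -5 - 160 - 360 = -525.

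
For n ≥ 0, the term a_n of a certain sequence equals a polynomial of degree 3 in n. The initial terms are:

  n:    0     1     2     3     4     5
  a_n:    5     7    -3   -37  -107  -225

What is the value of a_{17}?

-9753

1st diffs: 2, -10, -34, -70, -118.
2nd diffs: -12, -24, -36, -48.
3rd diffs: -12, -12, -12 (constant).
Newton forward-difference form: a_n = 5 + 2·C(n,1) + (-12)·C(n,2) + (-12)·C(n,3).
At n = 17: n = 17, so a_{17} = 5 + 34 - 1632 - 8160 = -9753.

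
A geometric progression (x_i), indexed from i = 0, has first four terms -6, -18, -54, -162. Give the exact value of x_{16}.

-258280326

Common ratio r = 3.
x_i = (-6)·3^(i-0).
x_{16} = (-6)·3^16 = -258280326.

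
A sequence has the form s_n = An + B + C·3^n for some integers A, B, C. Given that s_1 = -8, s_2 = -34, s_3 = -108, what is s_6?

-2922

Write the equations: A + B + 3C = -8; 2A + B + 9C = -34; 3A + B + 27C = -108.
Subtracting the first from the second: A + 6C = -26.
Subtracting the second from the third: A + 18C = -74.
Solving: C = -4, A = -2, then B = 6.
So s_n = -2·n + 6 + (-4)·3^n; at n=6 this is -2922.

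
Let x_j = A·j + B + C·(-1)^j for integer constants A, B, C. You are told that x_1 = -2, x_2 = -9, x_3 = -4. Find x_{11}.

At j = 1, 2, 3: A + B - C = -2; 2A + B + C = -9; 3A + B - C = -4.
Subtracting the first from the second: A + 2C = -7.
Subtracting the second from the third: A - 2C = 5.
Solving: C = -3, A = -1, then B = -4.
Hence x_{11} = -1·11 + (-4) + (-3)·(-1) = -12.

-12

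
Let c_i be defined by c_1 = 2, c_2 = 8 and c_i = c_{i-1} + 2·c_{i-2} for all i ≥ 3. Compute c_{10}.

c_3 = 12;  c_4 = 28;  c_5 = 52;  c_6 = 108;  c_7 = 212;  c_8 = 428;  c_9 = 852;  c_{10} = 1708.
(Characteristic roots are 2 and -1.)

1708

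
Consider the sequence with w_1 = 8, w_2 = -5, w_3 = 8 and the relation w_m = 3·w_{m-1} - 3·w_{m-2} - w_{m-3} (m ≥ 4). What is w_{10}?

-2105

Iterate the recurrence:
w_4 = 31  w_5 = 74  w_6 = 121  w_7 = 110  w_8 = -107  w_9 = -772  w_{10} = -2105.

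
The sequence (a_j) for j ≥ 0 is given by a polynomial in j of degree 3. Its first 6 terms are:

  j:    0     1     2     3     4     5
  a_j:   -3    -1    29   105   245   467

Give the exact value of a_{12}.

1st diffs: 2, 30, 76, 140, 222.
2nd diffs: 28, 46, 64, 82.
3rd diffs: 18, 18, 18 (constant).
Newton forward-difference form: a_j = -3 + 2·C(j,1) + 28·C(j,2) + 18·C(j,3).
At j = 12: j = 12, so a_{12} = -3 + 24 + 1848 + 3960 = 5829.

5829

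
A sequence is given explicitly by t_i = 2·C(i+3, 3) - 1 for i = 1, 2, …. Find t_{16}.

1937

C(19, 3) = 969, so t_{16} = 1937.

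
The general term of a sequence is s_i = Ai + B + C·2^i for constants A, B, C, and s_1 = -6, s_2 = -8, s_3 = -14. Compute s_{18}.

-524256

Write the equations: A + B + 2C = -6; 2A + B + 4C = -8; 3A + B + 8C = -14.
Subtracting the first from the second: A + 2C = -2.
Subtracting the second from the third: A + 4C = -6.
Solving: C = -2, A = 2, then B = -4.
So s_i = 2·i + (-4) + (-2)·2^i; at i=18 this is -524256.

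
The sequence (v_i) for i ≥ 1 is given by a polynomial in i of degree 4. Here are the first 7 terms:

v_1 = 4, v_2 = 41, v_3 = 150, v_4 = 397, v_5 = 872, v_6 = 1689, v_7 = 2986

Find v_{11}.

16574

1st diffs: 37, 109, 247, 475, 817, 1297.
2nd diffs: 72, 138, 228, 342, 480.
3rd diffs: 66, 90, 114, 138.
4th diffs: 24, 24, 24 (constant).
Newton forward-difference form: v_i = 4 + 37·C(i-1,1) + 72·C(i-1,2) + 66·C(i-1,3) + 24·C(i-1,4).
At i = 11: i-1 = 10, so v_{11} = 4 + 370 + 3240 + 7920 + 5040 = 16574.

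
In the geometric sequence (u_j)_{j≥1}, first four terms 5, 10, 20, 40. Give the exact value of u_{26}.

Common ratio r = 2.
u_j = 5·2^(j-1).
u_{26} = 5·2^25 = 167772160.

167772160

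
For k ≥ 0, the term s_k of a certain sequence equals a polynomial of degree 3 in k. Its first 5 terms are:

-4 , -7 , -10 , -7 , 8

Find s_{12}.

1st diffs: -3, -3, 3, 15.
2nd diffs: 0, 6, 12.
3rd diffs: 6, 6 (constant).
Newton forward-difference form: s_k = -4 + (-3)·C(k,1) + 6·C(k,3).
At k = 12: k = 12, so s_{12} = -4 - 36 + 1320 = 1280.

1280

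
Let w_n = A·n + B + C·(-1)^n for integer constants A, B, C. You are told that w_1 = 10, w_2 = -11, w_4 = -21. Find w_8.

-41

At n = 1, 2, 4: A + B - C = 10; 2A + B + C = -11; 4A + B + C = -21.
Subtracting the first from the second: A + 2C = -21.
Subtracting the second from the third: 2A = -10.
Solving: C = -8, A = -5, then B = 7.
Therefore w_8 = -40 + 7 + (-8)·1 = -41.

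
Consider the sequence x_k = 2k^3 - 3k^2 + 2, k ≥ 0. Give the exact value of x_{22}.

x_{22} = 2·22^3 - 3·22^2 + 2 = 19846.

19846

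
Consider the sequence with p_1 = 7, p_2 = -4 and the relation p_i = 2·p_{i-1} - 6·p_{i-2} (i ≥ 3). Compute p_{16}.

3252992

Compute successive terms:
p_3 = -50;  p_4 = -76;  p_5 = 148;  …;  p_{13} = -109760;  p_{14} = -967936;  p_{15} = -1277312;  p_{16} = 3252992.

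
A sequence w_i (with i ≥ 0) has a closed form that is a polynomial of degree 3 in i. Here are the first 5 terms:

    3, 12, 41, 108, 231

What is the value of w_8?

1st diffs: 9, 29, 67, 123.
2nd diffs: 20, 38, 56.
3rd diffs: 18, 18 (constant).
Newton forward-difference form: w_i = 3 + 9·C(i,1) + 20·C(i,2) + 18·C(i,3).
At i = 8: i = 8, so w_8 = 3 + 72 + 560 + 1008 = 1643.

1643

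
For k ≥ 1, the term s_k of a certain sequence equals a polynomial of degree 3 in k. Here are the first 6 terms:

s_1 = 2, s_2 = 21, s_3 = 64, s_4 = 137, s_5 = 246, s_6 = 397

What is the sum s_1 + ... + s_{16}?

26672

1st diffs: 19, 43, 73, 109, 151.
2nd diffs: 24, 30, 36, 42.
3rd diffs: 6, 6, 6 (constant).
So s_k = k^3 + 6k^2 - 6k + 1.
Continuing: …, 596, 849, 1162, 1541, …, s_{16} = 5537.
Summing k = 1..16 (16 terms) gives 26672.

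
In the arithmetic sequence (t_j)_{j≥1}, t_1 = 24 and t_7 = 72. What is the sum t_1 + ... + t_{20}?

Common difference d = (72 - 24) / (7 - 1) = 8.
t_j = 24 + (j - 1)·8.
t_{20} = 176; S = 20·(24 + 176)/2 = 2000.

2000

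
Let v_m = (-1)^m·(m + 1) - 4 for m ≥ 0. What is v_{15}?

-20

(-1)^15 = -1; m + 1 at m=15 is 16; so v_{15} = -20.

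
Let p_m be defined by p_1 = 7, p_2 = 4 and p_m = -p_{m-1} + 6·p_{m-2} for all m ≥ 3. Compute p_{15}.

9647858

p_3 = 38, p_4 = -14, p_5 = 242, …, p_{12} = -344054, p_{13} = 1083362, p_{14} = -3147686, p_{15} = 9647858.
(Characteristic roots are 2 and -3.)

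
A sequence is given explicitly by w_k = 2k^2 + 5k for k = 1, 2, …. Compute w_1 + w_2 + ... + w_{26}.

Over k = 1..26: Σk = 351, Σk² = 6201.
Total = (2)·6201 + (5)·351 = 14157.

14157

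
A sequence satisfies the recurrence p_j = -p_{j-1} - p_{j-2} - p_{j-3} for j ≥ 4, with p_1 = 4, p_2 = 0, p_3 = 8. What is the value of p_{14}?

Step forward from the initial values:
p_4 = -12; p_5 = 4; p_6 = 0; …; p_{11} = 8; p_{12} = -12; p_{13} = 4; p_{14} = 0.

0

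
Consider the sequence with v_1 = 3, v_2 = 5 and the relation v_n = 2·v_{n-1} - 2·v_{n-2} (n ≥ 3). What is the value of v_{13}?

-192

Applying the relation repeatedly:
v_3 = 4; v_4 = -2; v_5 = -12; …; v_{10} = 80; v_{11} = 64; v_{12} = -32; v_{13} = -192.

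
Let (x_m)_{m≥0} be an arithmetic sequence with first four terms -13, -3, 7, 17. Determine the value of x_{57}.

557

Common difference d = 10.
x_m = -13 + (m - 0)·10.
x_{57} = -13 + 57·10 = 557.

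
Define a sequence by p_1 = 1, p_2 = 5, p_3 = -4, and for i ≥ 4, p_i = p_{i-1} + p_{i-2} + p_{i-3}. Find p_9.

17

Compute successive terms:
p_4 = 2  p_5 = 3  p_6 = 1  p_7 = 6  p_8 = 10  p_9 = 17.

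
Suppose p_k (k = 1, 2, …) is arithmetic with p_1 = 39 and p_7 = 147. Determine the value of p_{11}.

219

Common difference d = (147 - 39) / (7 - 1) = 18.
p_k = 39 + (k - 1)·18.
p_{11} = 39 + 10·18 = 219.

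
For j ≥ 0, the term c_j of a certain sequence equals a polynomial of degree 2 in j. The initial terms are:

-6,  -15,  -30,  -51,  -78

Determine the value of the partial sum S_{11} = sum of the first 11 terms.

-1551

1st diffs: -9, -15, -21, -27.
2nd diffs: -6, -6, -6 (constant).
So c_j = -3j^2 - 6j - 6.
Continuing: …, -111, -150, -195, -246, …, c_{10} = -366.
Summing j = 0..10 (11 terms) gives -1551.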